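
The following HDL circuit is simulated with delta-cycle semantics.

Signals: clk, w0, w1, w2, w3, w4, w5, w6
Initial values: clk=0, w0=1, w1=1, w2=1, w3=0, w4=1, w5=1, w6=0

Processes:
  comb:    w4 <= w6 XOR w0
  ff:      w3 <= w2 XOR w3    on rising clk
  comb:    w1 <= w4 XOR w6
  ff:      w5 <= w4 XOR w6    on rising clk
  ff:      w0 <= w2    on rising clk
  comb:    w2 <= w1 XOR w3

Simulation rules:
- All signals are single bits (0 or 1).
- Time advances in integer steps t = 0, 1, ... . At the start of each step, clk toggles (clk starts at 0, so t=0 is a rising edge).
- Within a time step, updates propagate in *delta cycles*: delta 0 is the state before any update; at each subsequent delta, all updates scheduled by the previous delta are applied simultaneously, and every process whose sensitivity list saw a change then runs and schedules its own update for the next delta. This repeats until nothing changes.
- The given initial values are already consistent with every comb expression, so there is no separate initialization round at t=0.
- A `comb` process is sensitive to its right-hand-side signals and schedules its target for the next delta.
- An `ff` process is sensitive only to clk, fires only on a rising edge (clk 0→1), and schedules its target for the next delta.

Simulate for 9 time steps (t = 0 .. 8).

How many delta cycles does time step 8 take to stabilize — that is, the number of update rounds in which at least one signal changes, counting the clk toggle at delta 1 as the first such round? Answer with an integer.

5

t0.Δ0 w1=1 w5=1 w0=1 w6=0 w3=0 w2=1 w4=1 clk=0
t0.Δ1 w1=1 w5=1 w0=1 w6=0 w3=0 w2=1 w4=1 clk=1
t0.Δ2 w1=1 w5=1 w0=1 w6=0 w3=1 w2=1 w4=1 clk=1
t0.Δ3 w1=1 w5=1 w0=1 w6=0 w3=1 w2=0 w4=1 clk=1
t1.Δ0 w1=1 w5=1 w0=1 w6=0 w3=1 w2=0 w4=1 clk=1
t1.Δ1 w1=1 w5=1 w0=1 w6=0 w3=1 w2=0 w4=1 clk=0
t2.Δ0 w1=1 w5=1 w0=1 w6=0 w3=1 w2=0 w4=1 clk=0
t2.Δ1 w1=1 w5=1 w0=1 w6=0 w3=1 w2=0 w4=1 clk=1
t2.Δ2 w1=1 w5=1 w0=0 w6=0 w3=1 w2=0 w4=1 clk=1
t2.Δ3 w1=1 w5=1 w0=0 w6=0 w3=1 w2=0 w4=0 clk=1
t2.Δ4 w1=0 w5=1 w0=0 w6=0 w3=1 w2=0 w4=0 clk=1
t2.Δ5 w1=0 w5=1 w0=0 w6=0 w3=1 w2=1 w4=0 clk=1
t3.Δ0 w1=0 w5=1 w0=0 w6=0 w3=1 w2=1 w4=0 clk=1
t3.Δ1 w1=0 w5=1 w0=0 w6=0 w3=1 w2=1 w4=0 clk=0
t4.Δ0 w1=0 w5=1 w0=0 w6=0 w3=1 w2=1 w4=0 clk=0
t4.Δ1 w1=0 w5=1 w0=0 w6=0 w3=1 w2=1 w4=0 clk=1
t4.Δ2 w1=0 w5=0 w0=1 w6=0 w3=0 w2=1 w4=0 clk=1
t4.Δ3 w1=0 w5=0 w0=1 w6=0 w3=0 w2=0 w4=1 clk=1
t4.Δ4 w1=1 w5=0 w0=1 w6=0 w3=0 w2=0 w4=1 clk=1
t4.Δ5 w1=1 w5=0 w0=1 w6=0 w3=0 w2=1 w4=1 clk=1
t5.Δ0 w1=1 w5=0 w0=1 w6=0 w3=0 w2=1 w4=1 clk=1
t5.Δ1 w1=1 w5=0 w0=1 w6=0 w3=0 w2=1 w4=1 clk=0
t6.Δ0 w1=1 w5=0 w0=1 w6=0 w3=0 w2=1 w4=1 clk=0
t6.Δ1 w1=1 w5=0 w0=1 w6=0 w3=0 w2=1 w4=1 clk=1
t6.Δ2 w1=1 w5=1 w0=1 w6=0 w3=1 w2=1 w4=1 clk=1
t6.Δ3 w1=1 w5=1 w0=1 w6=0 w3=1 w2=0 w4=1 clk=1
t7.Δ0 w1=1 w5=1 w0=1 w6=0 w3=1 w2=0 w4=1 clk=1
t7.Δ1 w1=1 w5=1 w0=1 w6=0 w3=1 w2=0 w4=1 clk=0
t8.Δ0 w1=1 w5=1 w0=1 w6=0 w3=1 w2=0 w4=1 clk=0
t8.Δ1 w1=1 w5=1 w0=1 w6=0 w3=1 w2=0 w4=1 clk=1
t8.Δ2 w1=1 w5=1 w0=0 w6=0 w3=1 w2=0 w4=1 clk=1
t8.Δ3 w1=1 w5=1 w0=0 w6=0 w3=1 w2=0 w4=0 clk=1
t8.Δ4 w1=0 w5=1 w0=0 w6=0 w3=1 w2=0 w4=0 clk=1
t8.Δ5 w1=0 w5=1 w0=0 w6=0 w3=1 w2=1 w4=0 clk=1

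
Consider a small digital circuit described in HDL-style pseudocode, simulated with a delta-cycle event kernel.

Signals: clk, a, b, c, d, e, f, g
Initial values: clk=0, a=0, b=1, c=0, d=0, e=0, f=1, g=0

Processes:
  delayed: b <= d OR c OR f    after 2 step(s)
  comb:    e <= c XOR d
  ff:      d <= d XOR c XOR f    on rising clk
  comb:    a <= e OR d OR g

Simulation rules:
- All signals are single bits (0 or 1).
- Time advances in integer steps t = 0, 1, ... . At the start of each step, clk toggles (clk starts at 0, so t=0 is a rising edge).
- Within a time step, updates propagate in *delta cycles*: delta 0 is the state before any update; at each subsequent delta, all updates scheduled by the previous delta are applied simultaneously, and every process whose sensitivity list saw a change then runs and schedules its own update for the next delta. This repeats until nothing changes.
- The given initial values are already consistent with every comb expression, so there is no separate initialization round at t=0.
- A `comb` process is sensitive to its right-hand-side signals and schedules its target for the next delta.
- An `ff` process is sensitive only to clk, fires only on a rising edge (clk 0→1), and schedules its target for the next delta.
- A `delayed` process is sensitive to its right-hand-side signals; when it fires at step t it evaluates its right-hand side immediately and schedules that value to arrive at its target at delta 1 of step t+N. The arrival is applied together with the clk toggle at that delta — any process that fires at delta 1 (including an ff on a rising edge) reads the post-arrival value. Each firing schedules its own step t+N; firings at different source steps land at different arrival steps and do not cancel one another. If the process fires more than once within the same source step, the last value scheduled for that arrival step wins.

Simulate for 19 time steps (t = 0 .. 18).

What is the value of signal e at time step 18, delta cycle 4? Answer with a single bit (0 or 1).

0

t=0 Δ0: a=0 c=0 e=0 b=1 clk=0 d=0 g=0 f=1
  Δ1: clk:0→1
  Δ2: d:0→1
  Δ3: a:0→1, e:0→1
  (3Δ to stable)
t=1 Δ0: a=1 c=0 e=1 b=1 clk=1 d=1 g=0 f=1
  Δ1: clk:1→0
  (1Δ to stable)
t=2 Δ0: a=1 c=0 e=1 b=1 clk=0 d=1 g=0 f=1
  Δ1: clk:0→1
  Δ2: d:1→0
  Δ3: e:1→0
  Δ4: a:1→0
  (4Δ to stable)
t=3 Δ0: a=0 c=0 e=0 b=1 clk=1 d=0 g=0 f=1
  Δ1: clk:1→0
  (1Δ to stable)
t=4 Δ0: a=0 c=0 e=0 b=1 clk=0 d=0 g=0 f=1
  Δ1: clk:0→1
  Δ2: d:0→1
  Δ3: a:0→1, e:0→1
  (3Δ to stable)
t=5 Δ0: a=1 c=0 e=1 b=1 clk=1 d=1 g=0 f=1
  Δ1: clk:1→0
  (1Δ to stable)
t=6 Δ0: a=1 c=0 e=1 b=1 clk=0 d=1 g=0 f=1
  Δ1: clk:0→1
  Δ2: d:1→0
  Δ3: e:1→0
  Δ4: a:1→0
  (4Δ to stable)
t=7 Δ0: a=0 c=0 e=0 b=1 clk=1 d=0 g=0 f=1
  Δ1: clk:1→0
  (1Δ to stable)
t=8 Δ0: a=0 c=0 e=0 b=1 clk=0 d=0 g=0 f=1
  Δ1: clk:0→1
  Δ2: d:0→1
  Δ3: a:0→1, e:0→1
  (3Δ to stable)
t=9 Δ0: a=1 c=0 e=1 b=1 clk=1 d=1 g=0 f=1
  Δ1: clk:1→0
  (1Δ to stable)
t=10 Δ0: a=1 c=0 e=1 b=1 clk=0 d=1 g=0 f=1
  Δ1: clk:0→1
  Δ2: d:1→0
  Δ3: e:1→0
  Δ4: a:1→0
  (4Δ to stable)
t=11 Δ0: a=0 c=0 e=0 b=1 clk=1 d=0 g=0 f=1
  Δ1: clk:1→0
  (1Δ to stable)
t=12 Δ0: a=0 c=0 e=0 b=1 clk=0 d=0 g=0 f=1
  Δ1: clk:0→1
  Δ2: d:0→1
  Δ3: a:0→1, e:0→1
  (3Δ to stable)
t=13 Δ0: a=1 c=0 e=1 b=1 clk=1 d=1 g=0 f=1
  Δ1: clk:1→0
  (1Δ to stable)
t=14 Δ0: a=1 c=0 e=1 b=1 clk=0 d=1 g=0 f=1
  Δ1: clk:0→1
  Δ2: d:1→0
  Δ3: e:1→0
  Δ4: a:1→0
  (4Δ to stable)
t=15 Δ0: a=0 c=0 e=0 b=1 clk=1 d=0 g=0 f=1
  Δ1: clk:1→0
  (1Δ to stable)
t=16 Δ0: a=0 c=0 e=0 b=1 clk=0 d=0 g=0 f=1
  Δ1: clk:0→1
  Δ2: d:0→1
  Δ3: a:0→1, e:0→1
  (3Δ to stable)
t=17 Δ0: a=1 c=0 e=1 b=1 clk=1 d=1 g=0 f=1
  Δ1: clk:1→0
  (1Δ to stable)
t=18 Δ0: a=1 c=0 e=1 b=1 clk=0 d=1 g=0 f=1
  Δ1: clk:0→1
  Δ2: d:1→0
  Δ3: e:1→0
  Δ4: a:1→0
  (4Δ to stable)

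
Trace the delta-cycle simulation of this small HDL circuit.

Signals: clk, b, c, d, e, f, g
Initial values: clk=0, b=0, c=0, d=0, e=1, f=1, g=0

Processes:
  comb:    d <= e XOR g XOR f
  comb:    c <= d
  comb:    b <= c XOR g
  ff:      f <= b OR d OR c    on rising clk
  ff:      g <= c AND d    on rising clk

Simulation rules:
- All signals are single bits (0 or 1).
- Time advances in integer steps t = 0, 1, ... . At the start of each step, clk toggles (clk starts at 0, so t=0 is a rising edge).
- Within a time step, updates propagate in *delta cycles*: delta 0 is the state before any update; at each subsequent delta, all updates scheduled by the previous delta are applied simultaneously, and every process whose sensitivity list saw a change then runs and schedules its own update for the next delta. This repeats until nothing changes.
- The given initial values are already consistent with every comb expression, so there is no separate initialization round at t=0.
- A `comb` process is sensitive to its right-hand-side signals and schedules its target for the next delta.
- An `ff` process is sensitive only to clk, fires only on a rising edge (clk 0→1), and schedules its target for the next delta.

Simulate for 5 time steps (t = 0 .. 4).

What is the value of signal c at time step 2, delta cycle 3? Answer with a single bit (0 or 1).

[bits: d,e,clk,c,b,f,g]
t=0: Δ0=0100010 Δ1=0110010 Δ2=0110000 Δ3=1110000 Δ4=1111000 Δ5=1111100 | 5Δ
t=1: Δ0=1111100 Δ1=1101100 | 1Δ
t=2: Δ0=1101100 Δ1=1111100 Δ2=1111111 Δ3=1111011 | 3Δ
t=3: Δ0=1111011 Δ1=1101011 | 1Δ
t=4: Δ0=1101011 Δ1=1111011 | 1Δ

1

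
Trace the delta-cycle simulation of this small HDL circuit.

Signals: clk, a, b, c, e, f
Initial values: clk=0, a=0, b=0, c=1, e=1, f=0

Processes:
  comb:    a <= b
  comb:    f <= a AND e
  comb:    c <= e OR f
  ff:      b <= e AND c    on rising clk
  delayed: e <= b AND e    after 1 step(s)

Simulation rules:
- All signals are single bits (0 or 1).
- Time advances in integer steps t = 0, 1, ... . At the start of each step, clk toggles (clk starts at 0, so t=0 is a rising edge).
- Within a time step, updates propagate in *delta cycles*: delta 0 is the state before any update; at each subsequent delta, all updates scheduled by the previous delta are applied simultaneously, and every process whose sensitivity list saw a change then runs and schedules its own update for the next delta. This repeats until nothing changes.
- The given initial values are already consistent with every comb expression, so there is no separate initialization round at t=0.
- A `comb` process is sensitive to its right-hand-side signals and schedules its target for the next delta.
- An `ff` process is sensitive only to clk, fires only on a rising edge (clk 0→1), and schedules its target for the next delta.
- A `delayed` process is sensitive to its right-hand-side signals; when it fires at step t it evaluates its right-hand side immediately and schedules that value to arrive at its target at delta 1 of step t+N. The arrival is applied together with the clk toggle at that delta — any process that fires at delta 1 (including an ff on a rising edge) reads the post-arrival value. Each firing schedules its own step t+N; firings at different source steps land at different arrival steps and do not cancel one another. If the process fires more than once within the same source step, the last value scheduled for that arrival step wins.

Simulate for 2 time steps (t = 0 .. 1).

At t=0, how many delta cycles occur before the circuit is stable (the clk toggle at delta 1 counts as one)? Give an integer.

t0.Δ0 clk=0 c=1 e=1 f=0 b=0 a=0
t0.Δ1 clk=1 c=1 e=1 f=0 b=0 a=0
t0.Δ2 clk=1 c=1 e=1 f=0 b=1 a=0
t0.Δ3 clk=1 c=1 e=1 f=0 b=1 a=1
t0.Δ4 clk=1 c=1 e=1 f=1 b=1 a=1
t1.Δ0 clk=1 c=1 e=1 f=1 b=1 a=1
t1.Δ1 clk=0 c=1 e=1 f=1 b=1 a=1

4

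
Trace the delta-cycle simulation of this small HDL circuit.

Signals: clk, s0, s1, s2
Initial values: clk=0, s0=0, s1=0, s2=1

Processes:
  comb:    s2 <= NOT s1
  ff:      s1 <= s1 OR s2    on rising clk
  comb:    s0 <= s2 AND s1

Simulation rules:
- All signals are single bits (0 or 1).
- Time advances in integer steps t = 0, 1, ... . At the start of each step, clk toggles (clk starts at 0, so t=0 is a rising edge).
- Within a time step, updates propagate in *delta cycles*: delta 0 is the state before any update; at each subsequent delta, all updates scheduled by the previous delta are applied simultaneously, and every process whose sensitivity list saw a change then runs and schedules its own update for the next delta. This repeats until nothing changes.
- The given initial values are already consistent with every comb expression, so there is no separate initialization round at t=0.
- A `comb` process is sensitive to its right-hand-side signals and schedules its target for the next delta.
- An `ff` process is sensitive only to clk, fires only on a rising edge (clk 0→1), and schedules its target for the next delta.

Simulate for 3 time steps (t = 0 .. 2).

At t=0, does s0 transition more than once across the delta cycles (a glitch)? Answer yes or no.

yes

t0.Δ0 s2=1 clk=0 s0=0 s1=0
t0.Δ1 s2=1 clk=1 s0=0 s1=0
t0.Δ2 s2=1 clk=1 s0=0 s1=1
t0.Δ3 s2=0 clk=1 s0=1 s1=1
t0.Δ4 s2=0 clk=1 s0=0 s1=1
t1.Δ0 s2=0 clk=1 s0=0 s1=1
t1.Δ1 s2=0 clk=0 s0=0 s1=1
t2.Δ0 s2=0 clk=0 s0=0 s1=1
t2.Δ1 s2=0 clk=1 s0=0 s1=1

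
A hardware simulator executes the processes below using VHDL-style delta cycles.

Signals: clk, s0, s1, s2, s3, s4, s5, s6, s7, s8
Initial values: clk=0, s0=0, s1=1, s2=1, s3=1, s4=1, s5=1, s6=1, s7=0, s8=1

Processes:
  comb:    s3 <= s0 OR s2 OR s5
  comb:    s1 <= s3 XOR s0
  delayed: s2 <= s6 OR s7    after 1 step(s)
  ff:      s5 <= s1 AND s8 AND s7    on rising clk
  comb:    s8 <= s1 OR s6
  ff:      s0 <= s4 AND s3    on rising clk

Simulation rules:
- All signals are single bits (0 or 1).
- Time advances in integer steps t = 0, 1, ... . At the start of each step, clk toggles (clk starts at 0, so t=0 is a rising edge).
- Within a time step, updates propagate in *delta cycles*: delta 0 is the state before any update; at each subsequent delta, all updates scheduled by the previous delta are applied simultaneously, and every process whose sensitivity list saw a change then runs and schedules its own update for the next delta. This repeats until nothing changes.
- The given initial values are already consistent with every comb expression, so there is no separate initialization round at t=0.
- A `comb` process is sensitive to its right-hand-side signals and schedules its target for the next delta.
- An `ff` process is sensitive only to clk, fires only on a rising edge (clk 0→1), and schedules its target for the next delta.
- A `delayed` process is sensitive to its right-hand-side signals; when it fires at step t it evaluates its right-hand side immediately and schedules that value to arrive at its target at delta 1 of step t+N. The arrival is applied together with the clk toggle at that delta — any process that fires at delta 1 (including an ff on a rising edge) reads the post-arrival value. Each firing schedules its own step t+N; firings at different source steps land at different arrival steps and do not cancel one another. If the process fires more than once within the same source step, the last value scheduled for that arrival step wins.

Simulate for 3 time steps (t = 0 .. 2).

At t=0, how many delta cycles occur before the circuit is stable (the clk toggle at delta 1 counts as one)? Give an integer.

3

t0.Δ0 s7=0 s1=1 clk=0 s6=1 s3=1 s4=1 s8=1 s0=0 s2=1 s5=1
t0.Δ1 s7=0 s1=1 clk=1 s6=1 s3=1 s4=1 s8=1 s0=0 s2=1 s5=1
t0.Δ2 s7=0 s1=1 clk=1 s6=1 s3=1 s4=1 s8=1 s0=1 s2=1 s5=0
t0.Δ3 s7=0 s1=0 clk=1 s6=1 s3=1 s4=1 s8=1 s0=1 s2=1 s5=0
t1.Δ0 s7=0 s1=0 clk=1 s6=1 s3=1 s4=1 s8=1 s0=1 s2=1 s5=0
t1.Δ1 s7=0 s1=0 clk=0 s6=1 s3=1 s4=1 s8=1 s0=1 s2=1 s5=0
t2.Δ0 s7=0 s1=0 clk=0 s6=1 s3=1 s4=1 s8=1 s0=1 s2=1 s5=0
t2.Δ1 s7=0 s1=0 clk=1 s6=1 s3=1 s4=1 s8=1 s0=1 s2=1 s5=0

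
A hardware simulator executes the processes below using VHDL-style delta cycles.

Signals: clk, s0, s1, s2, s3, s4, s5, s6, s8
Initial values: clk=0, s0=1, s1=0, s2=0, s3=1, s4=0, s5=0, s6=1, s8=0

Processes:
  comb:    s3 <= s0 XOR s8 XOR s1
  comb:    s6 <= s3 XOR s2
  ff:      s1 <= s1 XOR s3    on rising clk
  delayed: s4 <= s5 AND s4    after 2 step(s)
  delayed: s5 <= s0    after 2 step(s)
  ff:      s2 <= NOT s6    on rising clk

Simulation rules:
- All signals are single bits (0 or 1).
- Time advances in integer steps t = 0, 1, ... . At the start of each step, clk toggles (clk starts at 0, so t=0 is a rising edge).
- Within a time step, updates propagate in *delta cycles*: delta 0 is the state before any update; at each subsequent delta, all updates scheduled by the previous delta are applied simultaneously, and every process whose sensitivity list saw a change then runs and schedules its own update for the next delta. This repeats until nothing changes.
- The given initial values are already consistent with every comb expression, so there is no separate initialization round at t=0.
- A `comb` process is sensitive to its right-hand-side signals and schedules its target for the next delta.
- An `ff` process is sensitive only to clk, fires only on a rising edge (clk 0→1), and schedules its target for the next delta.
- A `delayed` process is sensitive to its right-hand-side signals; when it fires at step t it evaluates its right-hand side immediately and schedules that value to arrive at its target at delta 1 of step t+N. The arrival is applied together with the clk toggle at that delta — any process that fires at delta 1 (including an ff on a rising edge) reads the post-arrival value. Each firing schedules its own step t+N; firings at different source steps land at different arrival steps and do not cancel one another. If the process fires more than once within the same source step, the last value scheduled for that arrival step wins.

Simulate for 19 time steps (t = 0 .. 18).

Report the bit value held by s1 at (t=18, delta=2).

1

t=0 Δ0: s4=0 s5=0 s2=0 s1=0 s8=0 s6=1 clk=0 s0=1 s3=1
  Δ1: clk:0→1
  Δ2: s1:0→1
  Δ3: s3:1→0
  Δ4: s6:1→0
  (4Δ to stable)
t=1 Δ0: s4=0 s5=0 s2=0 s1=1 s8=0 s6=0 clk=1 s0=1 s3=0
  Δ1: clk:1→0
  (1Δ to stable)
t=2 Δ0: s4=0 s5=0 s2=0 s1=1 s8=0 s6=0 clk=0 s0=1 s3=0
  Δ1: clk:0→1
  Δ2: s2:0→1
  Δ3: s6:0→1
  (3Δ to stable)
t=3 Δ0: s4=0 s5=0 s2=1 s1=1 s8=0 s6=1 clk=1 s0=1 s3=0
  Δ1: clk:1→0
  (1Δ to stable)
t=4 Δ0: s4=0 s5=0 s2=1 s1=1 s8=0 s6=1 clk=0 s0=1 s3=0
  Δ1: clk:0→1
  Δ2: s2:1→0
  Δ3: s6:1→0
  (3Δ to stable)
t=5 Δ0: s4=0 s5=0 s2=0 s1=1 s8=0 s6=0 clk=1 s0=1 s3=0
  Δ1: clk:1→0
  (1Δ to stable)
t=6 Δ0: s4=0 s5=0 s2=0 s1=1 s8=0 s6=0 clk=0 s0=1 s3=0
  Δ1: clk:0→1
  Δ2: s2:0→1
  Δ3: s6:0→1
  (3Δ to stable)
t=7 Δ0: s4=0 s5=0 s2=1 s1=1 s8=0 s6=1 clk=1 s0=1 s3=0
  Δ1: clk:1→0
  (1Δ to stable)
t=8 Δ0: s4=0 s5=0 s2=1 s1=1 s8=0 s6=1 clk=0 s0=1 s3=0
  Δ1: clk:0→1
  Δ2: s2:1→0
  Δ3: s6:1→0
  (3Δ to stable)
t=9 Δ0: s4=0 s5=0 s2=0 s1=1 s8=0 s6=0 clk=1 s0=1 s3=0
  Δ1: clk:1→0
  (1Δ to stable)
t=10 Δ0: s4=0 s5=0 s2=0 s1=1 s8=0 s6=0 clk=0 s0=1 s3=0
  Δ1: clk:0→1
  Δ2: s2:0→1
  Δ3: s6:0→1
  (3Δ to stable)
t=11 Δ0: s4=0 s5=0 s2=1 s1=1 s8=0 s6=1 clk=1 s0=1 s3=0
  Δ1: clk:1→0
  (1Δ to stable)
t=12 Δ0: s4=0 s5=0 s2=1 s1=1 s8=0 s6=1 clk=0 s0=1 s3=0
  Δ1: clk:0→1
  Δ2: s2:1→0
  Δ3: s6:1→0
  (3Δ to stable)
t=13 Δ0: s4=0 s5=0 s2=0 s1=1 s8=0 s6=0 clk=1 s0=1 s3=0
  Δ1: clk:1→0
  (1Δ to stable)
t=14 Δ0: s4=0 s5=0 s2=0 s1=1 s8=0 s6=0 clk=0 s0=1 s3=0
  Δ1: clk:0→1
  Δ2: s2:0→1
  Δ3: s6:0→1
  (3Δ to stable)
t=15 Δ0: s4=0 s5=0 s2=1 s1=1 s8=0 s6=1 clk=1 s0=1 s3=0
  Δ1: clk:1→0
  (1Δ to stable)
t=16 Δ0: s4=0 s5=0 s2=1 s1=1 s8=0 s6=1 clk=0 s0=1 s3=0
  Δ1: clk:0→1
  Δ2: s2:1→0
  Δ3: s6:1→0
  (3Δ to stable)
t=17 Δ0: s4=0 s5=0 s2=0 s1=1 s8=0 s6=0 clk=1 s0=1 s3=0
  Δ1: clk:1→0
  (1Δ to stable)
t=18 Δ0: s4=0 s5=0 s2=0 s1=1 s8=0 s6=0 clk=0 s0=1 s3=0
  Δ1: clk:0→1
  Δ2: s2:0→1
  Δ3: s6:0→1
  (3Δ to stable)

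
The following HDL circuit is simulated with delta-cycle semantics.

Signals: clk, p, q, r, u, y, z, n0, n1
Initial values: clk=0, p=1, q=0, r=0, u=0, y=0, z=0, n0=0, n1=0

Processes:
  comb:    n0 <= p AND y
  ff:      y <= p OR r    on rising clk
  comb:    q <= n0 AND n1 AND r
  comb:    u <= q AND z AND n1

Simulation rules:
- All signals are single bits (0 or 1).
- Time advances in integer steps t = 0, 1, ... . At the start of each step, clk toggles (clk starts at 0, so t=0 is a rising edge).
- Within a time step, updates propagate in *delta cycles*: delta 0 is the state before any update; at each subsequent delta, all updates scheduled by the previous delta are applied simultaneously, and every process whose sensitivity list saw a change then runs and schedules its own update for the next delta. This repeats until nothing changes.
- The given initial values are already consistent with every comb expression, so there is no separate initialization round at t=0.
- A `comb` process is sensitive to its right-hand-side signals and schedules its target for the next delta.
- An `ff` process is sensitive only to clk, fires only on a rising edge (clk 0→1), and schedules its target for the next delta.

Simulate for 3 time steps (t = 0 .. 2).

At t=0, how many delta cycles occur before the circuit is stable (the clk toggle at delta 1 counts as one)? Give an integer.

[bits: clk,p,q,r,n0,z,u,n1,y]
t=0: Δ0=010000000 Δ1=110000000 Δ2=110000001 Δ3=110010001 | 3Δ
t=1: Δ0=110010001 Δ1=010010001 | 1Δ
t=2: Δ0=010010001 Δ1=110010001 | 1Δ

3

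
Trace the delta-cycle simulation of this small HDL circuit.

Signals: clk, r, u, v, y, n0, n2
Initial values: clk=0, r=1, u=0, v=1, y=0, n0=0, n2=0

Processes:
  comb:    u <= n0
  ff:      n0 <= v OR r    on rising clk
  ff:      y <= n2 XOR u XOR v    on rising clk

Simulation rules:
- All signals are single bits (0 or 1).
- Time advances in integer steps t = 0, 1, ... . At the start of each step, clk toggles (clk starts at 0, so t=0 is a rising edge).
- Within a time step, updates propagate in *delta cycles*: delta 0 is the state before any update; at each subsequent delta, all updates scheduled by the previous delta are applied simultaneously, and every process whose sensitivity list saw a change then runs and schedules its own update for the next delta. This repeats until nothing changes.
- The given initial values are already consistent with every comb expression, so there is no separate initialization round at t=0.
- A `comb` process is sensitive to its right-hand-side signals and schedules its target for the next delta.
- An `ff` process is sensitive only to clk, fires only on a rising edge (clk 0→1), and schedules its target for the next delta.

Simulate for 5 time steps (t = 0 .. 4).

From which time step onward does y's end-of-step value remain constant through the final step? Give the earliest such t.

2

t0.Δ0 r=1 y=0 v=1 n0=0 clk=0 n2=0 u=0
t0.Δ1 r=1 y=0 v=1 n0=0 clk=1 n2=0 u=0
t0.Δ2 r=1 y=1 v=1 n0=1 clk=1 n2=0 u=0
t0.Δ3 r=1 y=1 v=1 n0=1 clk=1 n2=0 u=1
t1.Δ0 r=1 y=1 v=1 n0=1 clk=1 n2=0 u=1
t1.Δ1 r=1 y=1 v=1 n0=1 clk=0 n2=0 u=1
t2.Δ0 r=1 y=1 v=1 n0=1 clk=0 n2=0 u=1
t2.Δ1 r=1 y=1 v=1 n0=1 clk=1 n2=0 u=1
t2.Δ2 r=1 y=0 v=1 n0=1 clk=1 n2=0 u=1
t3.Δ0 r=1 y=0 v=1 n0=1 clk=1 n2=0 u=1
t3.Δ1 r=1 y=0 v=1 n0=1 clk=0 n2=0 u=1
t4.Δ0 r=1 y=0 v=1 n0=1 clk=0 n2=0 u=1
t4.Δ1 r=1 y=0 v=1 n0=1 clk=1 n2=0 u=1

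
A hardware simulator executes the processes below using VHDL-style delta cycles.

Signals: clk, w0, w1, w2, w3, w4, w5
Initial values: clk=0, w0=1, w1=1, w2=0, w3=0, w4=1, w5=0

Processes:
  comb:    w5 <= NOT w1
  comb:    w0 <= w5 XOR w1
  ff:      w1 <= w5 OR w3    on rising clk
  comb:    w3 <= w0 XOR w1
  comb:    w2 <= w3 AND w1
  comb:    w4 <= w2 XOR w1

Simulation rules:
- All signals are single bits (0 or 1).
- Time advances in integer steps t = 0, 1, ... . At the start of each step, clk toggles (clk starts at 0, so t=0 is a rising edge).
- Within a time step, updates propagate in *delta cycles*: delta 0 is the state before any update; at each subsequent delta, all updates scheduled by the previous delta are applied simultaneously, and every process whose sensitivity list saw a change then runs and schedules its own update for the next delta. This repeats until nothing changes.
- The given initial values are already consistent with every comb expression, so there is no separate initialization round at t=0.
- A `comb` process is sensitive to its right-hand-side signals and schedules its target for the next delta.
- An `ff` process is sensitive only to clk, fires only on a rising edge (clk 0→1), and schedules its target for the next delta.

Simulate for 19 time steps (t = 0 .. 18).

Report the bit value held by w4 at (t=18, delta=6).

[bits: w1,w3,w4,w0,w2,clk,w5]
t=0: Δ0=1011000 Δ1=1011010 Δ2=0011010 Δ3=0100011 Δ4=0001011 Δ5=0101011 | 5Δ
t=1: Δ0=0101011 Δ1=0101001 | 1Δ
t=2: Δ0=0101001 Δ1=0101011 Δ2=1101011 Δ3=1010110 Δ4=1101010 Δ5=1011110 Δ6=1001010 Δ7=1011010 | 7Δ
t=3: Δ0=1011010 Δ1=1011000 | 1Δ
t=4: Δ0=1011000 Δ1=1011010 Δ2=0011010 Δ3=0100011 Δ4=0001011 Δ5=0101011 | 5Δ
t=5: Δ0=0101011 Δ1=0101001 | 1Δ
t=6: Δ0=0101001 Δ1=0101011 Δ2=1101011 Δ3=1010110 Δ4=1101010 Δ5=1011110 Δ6=1001010 Δ7=1011010 | 7Δ
t=7: Δ0=1011010 Δ1=1011000 | 1Δ
t=8: Δ0=1011000 Δ1=1011010 Δ2=0011010 Δ3=0100011 Δ4=0001011 Δ5=0101011 | 5Δ
t=9: Δ0=0101011 Δ1=0101001 | 1Δ
t=10: Δ0=0101001 Δ1=0101011 Δ2=1101011 Δ3=1010110 Δ4=1101010 Δ5=1011110 Δ6=1001010 Δ7=1011010 | 7Δ
t=11: Δ0=1011010 Δ1=1011000 | 1Δ
t=12: Δ0=1011000 Δ1=1011010 Δ2=0011010 Δ3=0100011 Δ4=0001011 Δ5=0101011 | 5Δ
t=13: Δ0=0101011 Δ1=0101001 | 1Δ
t=14: Δ0=0101001 Δ1=0101011 Δ2=1101011 Δ3=1010110 Δ4=1101010 Δ5=1011110 Δ6=1001010 Δ7=1011010 | 7Δ
t=15: Δ0=1011010 Δ1=1011000 | 1Δ
t=16: Δ0=1011000 Δ1=1011010 Δ2=0011010 Δ3=0100011 Δ4=0001011 Δ5=0101011 | 5Δ
t=17: Δ0=0101011 Δ1=0101001 | 1Δ
t=18: Δ0=0101001 Δ1=0101011 Δ2=1101011 Δ3=1010110 Δ4=1101010 Δ5=1011110 Δ6=1001010 Δ7=1011010 | 7Δ

0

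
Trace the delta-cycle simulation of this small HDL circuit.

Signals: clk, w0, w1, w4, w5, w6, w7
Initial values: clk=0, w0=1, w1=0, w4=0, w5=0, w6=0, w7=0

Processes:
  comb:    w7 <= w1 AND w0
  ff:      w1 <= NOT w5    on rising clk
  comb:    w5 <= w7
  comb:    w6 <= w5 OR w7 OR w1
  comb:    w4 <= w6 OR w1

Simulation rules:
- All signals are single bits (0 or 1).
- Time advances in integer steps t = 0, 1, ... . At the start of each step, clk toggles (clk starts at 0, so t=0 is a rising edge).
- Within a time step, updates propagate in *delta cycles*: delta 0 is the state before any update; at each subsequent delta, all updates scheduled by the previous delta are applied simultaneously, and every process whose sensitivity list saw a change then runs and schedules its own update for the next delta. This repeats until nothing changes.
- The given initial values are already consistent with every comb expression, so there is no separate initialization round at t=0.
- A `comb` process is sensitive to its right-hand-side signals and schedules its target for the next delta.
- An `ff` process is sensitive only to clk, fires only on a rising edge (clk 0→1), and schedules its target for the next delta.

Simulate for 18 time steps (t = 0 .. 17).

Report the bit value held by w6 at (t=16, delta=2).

0

t=0 Δ0: clk=0 w0=1 w7=0 w1=0 w5=0 w4=0 w6=0
  Δ1: clk:0→1
  Δ2: w1:0→1
  Δ3: w7:0→1, w4:0→1, w6:0→1
  Δ4: w5:0→1
  (4Δ to stable)
t=1 Δ0: clk=1 w0=1 w7=1 w1=1 w5=1 w4=1 w6=1
  Δ1: clk:1→0
  (1Δ to stable)
t=2 Δ0: clk=0 w0=1 w7=1 w1=1 w5=1 w4=1 w6=1
  Δ1: clk:0→1
  Δ2: w1:1→0
  Δ3: w7:1→0
  Δ4: w5:1→0
  Δ5: w6:1→0
  Δ6: w4:1→0
  (6Δ to stable)
t=3 Δ0: clk=1 w0=1 w7=0 w1=0 w5=0 w4=0 w6=0
  Δ1: clk:1→0
  (1Δ to stable)
t=4 Δ0: clk=0 w0=1 w7=0 w1=0 w5=0 w4=0 w6=0
  Δ1: clk:0→1
  Δ2: w1:0→1
  Δ3: w7:0→1, w4:0→1, w6:0→1
  Δ4: w5:0→1
  (4Δ to stable)
t=5 Δ0: clk=1 w0=1 w7=1 w1=1 w5=1 w4=1 w6=1
  Δ1: clk:1→0
  (1Δ to stable)
t=6 Δ0: clk=0 w0=1 w7=1 w1=1 w5=1 w4=1 w6=1
  Δ1: clk:0→1
  Δ2: w1:1→0
  Δ3: w7:1→0
  Δ4: w5:1→0
  Δ5: w6:1→0
  Δ6: w4:1→0
  (6Δ to stable)
t=7 Δ0: clk=1 w0=1 w7=0 w1=0 w5=0 w4=0 w6=0
  Δ1: clk:1→0
  (1Δ to stable)
t=8 Δ0: clk=0 w0=1 w7=0 w1=0 w5=0 w4=0 w6=0
  Δ1: clk:0→1
  Δ2: w1:0→1
  Δ3: w7:0→1, w4:0→1, w6:0→1
  Δ4: w5:0→1
  (4Δ to stable)
t=9 Δ0: clk=1 w0=1 w7=1 w1=1 w5=1 w4=1 w6=1
  Δ1: clk:1→0
  (1Δ to stable)
t=10 Δ0: clk=0 w0=1 w7=1 w1=1 w5=1 w4=1 w6=1
  Δ1: clk:0→1
  Δ2: w1:1→0
  Δ3: w7:1→0
  Δ4: w5:1→0
  Δ5: w6:1→0
  Δ6: w4:1→0
  (6Δ to stable)
t=11 Δ0: clk=1 w0=1 w7=0 w1=0 w5=0 w4=0 w6=0
  Δ1: clk:1→0
  (1Δ to stable)
t=12 Δ0: clk=0 w0=1 w7=0 w1=0 w5=0 w4=0 w6=0
  Δ1: clk:0→1
  Δ2: w1:0→1
  Δ3: w7:0→1, w4:0→1, w6:0→1
  Δ4: w5:0→1
  (4Δ to stable)
t=13 Δ0: clk=1 w0=1 w7=1 w1=1 w5=1 w4=1 w6=1
  Δ1: clk:1→0
  (1Δ to stable)
t=14 Δ0: clk=0 w0=1 w7=1 w1=1 w5=1 w4=1 w6=1
  Δ1: clk:0→1
  Δ2: w1:1→0
  Δ3: w7:1→0
  Δ4: w5:1→0
  Δ5: w6:1→0
  Δ6: w4:1→0
  (6Δ to stable)
t=15 Δ0: clk=1 w0=1 w7=0 w1=0 w5=0 w4=0 w6=0
  Δ1: clk:1→0
  (1Δ to stable)
t=16 Δ0: clk=0 w0=1 w7=0 w1=0 w5=0 w4=0 w6=0
  Δ1: clk:0→1
  Δ2: w1:0→1
  Δ3: w7:0→1, w4:0→1, w6:0→1
  Δ4: w5:0→1
  (4Δ to stable)
t=17 Δ0: clk=1 w0=1 w7=1 w1=1 w5=1 w4=1 w6=1
  Δ1: clk:1→0
  (1Δ to stable)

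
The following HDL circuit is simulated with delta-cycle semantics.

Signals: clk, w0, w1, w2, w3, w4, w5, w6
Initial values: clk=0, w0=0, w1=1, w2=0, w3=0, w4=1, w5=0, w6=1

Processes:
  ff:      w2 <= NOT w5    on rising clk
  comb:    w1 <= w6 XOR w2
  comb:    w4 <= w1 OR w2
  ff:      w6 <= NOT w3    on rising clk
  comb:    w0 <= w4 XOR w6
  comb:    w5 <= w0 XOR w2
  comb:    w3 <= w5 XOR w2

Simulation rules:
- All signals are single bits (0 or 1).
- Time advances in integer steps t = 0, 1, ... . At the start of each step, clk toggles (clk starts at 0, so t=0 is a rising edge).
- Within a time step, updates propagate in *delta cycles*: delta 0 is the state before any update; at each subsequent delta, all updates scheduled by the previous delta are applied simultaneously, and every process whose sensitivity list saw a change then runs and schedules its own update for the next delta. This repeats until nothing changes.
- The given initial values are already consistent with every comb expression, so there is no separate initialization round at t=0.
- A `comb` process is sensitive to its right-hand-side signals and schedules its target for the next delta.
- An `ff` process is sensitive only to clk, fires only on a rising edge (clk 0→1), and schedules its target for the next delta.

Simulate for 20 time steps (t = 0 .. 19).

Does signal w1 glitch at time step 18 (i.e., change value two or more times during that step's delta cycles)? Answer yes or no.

no

t0.Δ0 w1=1 w5=0 clk=0 w0=0 w3=0 w4=1 w2=0 w6=1
t0.Δ1 w1=1 w5=0 clk=1 w0=0 w3=0 w4=1 w2=0 w6=1
t0.Δ2 w1=1 w5=0 clk=1 w0=0 w3=0 w4=1 w2=1 w6=1
t0.Δ3 w1=0 w5=1 clk=1 w0=0 w3=1 w4=1 w2=1 w6=1
t0.Δ4 w1=0 w5=1 clk=1 w0=0 w3=0 w4=1 w2=1 w6=1
t1.Δ0 w1=0 w5=1 clk=1 w0=0 w3=0 w4=1 w2=1 w6=1
t1.Δ1 w1=0 w5=1 clk=0 w0=0 w3=0 w4=1 w2=1 w6=1
t2.Δ0 w1=0 w5=1 clk=0 w0=0 w3=0 w4=1 w2=1 w6=1
t2.Δ1 w1=0 w5=1 clk=1 w0=0 w3=0 w4=1 w2=1 w6=1
t2.Δ2 w1=0 w5=1 clk=1 w0=0 w3=0 w4=1 w2=0 w6=1
t2.Δ3 w1=1 w5=0 clk=1 w0=0 w3=1 w4=0 w2=0 w6=1
t2.Δ4 w1=1 w5=0 clk=1 w0=1 w3=0 w4=1 w2=0 w6=1
t2.Δ5 w1=1 w5=1 clk=1 w0=0 w3=0 w4=1 w2=0 w6=1
t2.Δ6 w1=1 w5=0 clk=1 w0=0 w3=1 w4=1 w2=0 w6=1
t2.Δ7 w1=1 w5=0 clk=1 w0=0 w3=0 w4=1 w2=0 w6=1
t3.Δ0 w1=1 w5=0 clk=1 w0=0 w3=0 w4=1 w2=0 w6=1
t3.Δ1 w1=1 w5=0 clk=0 w0=0 w3=0 w4=1 w2=0 w6=1
t4.Δ0 w1=1 w5=0 clk=0 w0=0 w3=0 w4=1 w2=0 w6=1
t4.Δ1 w1=1 w5=0 clk=1 w0=0 w3=0 w4=1 w2=0 w6=1
t4.Δ2 w1=1 w5=0 clk=1 w0=0 w3=0 w4=1 w2=1 w6=1
t4.Δ3 w1=0 w5=1 clk=1 w0=0 w3=1 w4=1 w2=1 w6=1
t4.Δ4 w1=0 w5=1 clk=1 w0=0 w3=0 w4=1 w2=1 w6=1
t5.Δ0 w1=0 w5=1 clk=1 w0=0 w3=0 w4=1 w2=1 w6=1
t5.Δ1 w1=0 w5=1 clk=0 w0=0 w3=0 w4=1 w2=1 w6=1
t6.Δ0 w1=0 w5=1 clk=0 w0=0 w3=0 w4=1 w2=1 w6=1
t6.Δ1 w1=0 w5=1 clk=1 w0=0 w3=0 w4=1 w2=1 w6=1
t6.Δ2 w1=0 w5=1 clk=1 w0=0 w3=0 w4=1 w2=0 w6=1
t6.Δ3 w1=1 w5=0 clk=1 w0=0 w3=1 w4=0 w2=0 w6=1
t6.Δ4 w1=1 w5=0 clk=1 w0=1 w3=0 w4=1 w2=0 w6=1
t6.Δ5 w1=1 w5=1 clk=1 w0=0 w3=0 w4=1 w2=0 w6=1
t6.Δ6 w1=1 w5=0 clk=1 w0=0 w3=1 w4=1 w2=0 w6=1
t6.Δ7 w1=1 w5=0 clk=1 w0=0 w3=0 w4=1 w2=0 w6=1
t7.Δ0 w1=1 w5=0 clk=1 w0=0 w3=0 w4=1 w2=0 w6=1
t7.Δ1 w1=1 w5=0 clk=0 w0=0 w3=0 w4=1 w2=0 w6=1
t8.Δ0 w1=1 w5=0 clk=0 w0=0 w3=0 w4=1 w2=0 w6=1
t8.Δ1 w1=1 w5=0 clk=1 w0=0 w3=0 w4=1 w2=0 w6=1
t8.Δ2 w1=1 w5=0 clk=1 w0=0 w3=0 w4=1 w2=1 w6=1
t8.Δ3 w1=0 w5=1 clk=1 w0=0 w3=1 w4=1 w2=1 w6=1
t8.Δ4 w1=0 w5=1 clk=1 w0=0 w3=0 w4=1 w2=1 w6=1
t9.Δ0 w1=0 w5=1 clk=1 w0=0 w3=0 w4=1 w2=1 w6=1
t9.Δ1 w1=0 w5=1 clk=0 w0=0 w3=0 w4=1 w2=1 w6=1
t10.Δ0 w1=0 w5=1 clk=0 w0=0 w3=0 w4=1 w2=1 w6=1
t10.Δ1 w1=0 w5=1 clk=1 w0=0 w3=0 w4=1 w2=1 w6=1
t10.Δ2 w1=0 w5=1 clk=1 w0=0 w3=0 w4=1 w2=0 w6=1
t10.Δ3 w1=1 w5=0 clk=1 w0=0 w3=1 w4=0 w2=0 w6=1
t10.Δ4 w1=1 w5=0 clk=1 w0=1 w3=0 w4=1 w2=0 w6=1
t10.Δ5 w1=1 w5=1 clk=1 w0=0 w3=0 w4=1 w2=0 w6=1
t10.Δ6 w1=1 w5=0 clk=1 w0=0 w3=1 w4=1 w2=0 w6=1
t10.Δ7 w1=1 w5=0 clk=1 w0=0 w3=0 w4=1 w2=0 w6=1
t11.Δ0 w1=1 w5=0 clk=1 w0=0 w3=0 w4=1 w2=0 w6=1
t11.Δ1 w1=1 w5=0 clk=0 w0=0 w3=0 w4=1 w2=0 w6=1
t12.Δ0 w1=1 w5=0 clk=0 w0=0 w3=0 w4=1 w2=0 w6=1
t12.Δ1 w1=1 w5=0 clk=1 w0=0 w3=0 w4=1 w2=0 w6=1
t12.Δ2 w1=1 w5=0 clk=1 w0=0 w3=0 w4=1 w2=1 w6=1
t12.Δ3 w1=0 w5=1 clk=1 w0=0 w3=1 w4=1 w2=1 w6=1
t12.Δ4 w1=0 w5=1 clk=1 w0=0 w3=0 w4=1 w2=1 w6=1
t13.Δ0 w1=0 w5=1 clk=1 w0=0 w3=0 w4=1 w2=1 w6=1
t13.Δ1 w1=0 w5=1 clk=0 w0=0 w3=0 w4=1 w2=1 w6=1
t14.Δ0 w1=0 w5=1 clk=0 w0=0 w3=0 w4=1 w2=1 w6=1
t14.Δ1 w1=0 w5=1 clk=1 w0=0 w3=0 w4=1 w2=1 w6=1
t14.Δ2 w1=0 w5=1 clk=1 w0=0 w3=0 w4=1 w2=0 w6=1
t14.Δ3 w1=1 w5=0 clk=1 w0=0 w3=1 w4=0 w2=0 w6=1
t14.Δ4 w1=1 w5=0 clk=1 w0=1 w3=0 w4=1 w2=0 w6=1
t14.Δ5 w1=1 w5=1 clk=1 w0=0 w3=0 w4=1 w2=0 w6=1
t14.Δ6 w1=1 w5=0 clk=1 w0=0 w3=1 w4=1 w2=0 w6=1
t14.Δ7 w1=1 w5=0 clk=1 w0=0 w3=0 w4=1 w2=0 w6=1
t15.Δ0 w1=1 w5=0 clk=1 w0=0 w3=0 w4=1 w2=0 w6=1
t15.Δ1 w1=1 w5=0 clk=0 w0=0 w3=0 w4=1 w2=0 w6=1
t16.Δ0 w1=1 w5=0 clk=0 w0=0 w3=0 w4=1 w2=0 w6=1
t16.Δ1 w1=1 w5=0 clk=1 w0=0 w3=0 w4=1 w2=0 w6=1
t16.Δ2 w1=1 w5=0 clk=1 w0=0 w3=0 w4=1 w2=1 w6=1
t16.Δ3 w1=0 w5=1 clk=1 w0=0 w3=1 w4=1 w2=1 w6=1
t16.Δ4 w1=0 w5=1 clk=1 w0=0 w3=0 w4=1 w2=1 w6=1
t17.Δ0 w1=0 w5=1 clk=1 w0=0 w3=0 w4=1 w2=1 w6=1
t17.Δ1 w1=0 w5=1 clk=0 w0=0 w3=0 w4=1 w2=1 w6=1
t18.Δ0 w1=0 w5=1 clk=0 w0=0 w3=0 w4=1 w2=1 w6=1
t18.Δ1 w1=0 w5=1 clk=1 w0=0 w3=0 w4=1 w2=1 w6=1
t18.Δ2 w1=0 w5=1 clk=1 w0=0 w3=0 w4=1 w2=0 w6=1
t18.Δ3 w1=1 w5=0 clk=1 w0=0 w3=1 w4=0 w2=0 w6=1
t18.Δ4 w1=1 w5=0 clk=1 w0=1 w3=0 w4=1 w2=0 w6=1
t18.Δ5 w1=1 w5=1 clk=1 w0=0 w3=0 w4=1 w2=0 w6=1
t18.Δ6 w1=1 w5=0 clk=1 w0=0 w3=1 w4=1 w2=0 w6=1
t18.Δ7 w1=1 w5=0 clk=1 w0=0 w3=0 w4=1 w2=0 w6=1
t19.Δ0 w1=1 w5=0 clk=1 w0=0 w3=0 w4=1 w2=0 w6=1
t19.Δ1 w1=1 w5=0 clk=0 w0=0 w3=0 w4=1 w2=0 w6=1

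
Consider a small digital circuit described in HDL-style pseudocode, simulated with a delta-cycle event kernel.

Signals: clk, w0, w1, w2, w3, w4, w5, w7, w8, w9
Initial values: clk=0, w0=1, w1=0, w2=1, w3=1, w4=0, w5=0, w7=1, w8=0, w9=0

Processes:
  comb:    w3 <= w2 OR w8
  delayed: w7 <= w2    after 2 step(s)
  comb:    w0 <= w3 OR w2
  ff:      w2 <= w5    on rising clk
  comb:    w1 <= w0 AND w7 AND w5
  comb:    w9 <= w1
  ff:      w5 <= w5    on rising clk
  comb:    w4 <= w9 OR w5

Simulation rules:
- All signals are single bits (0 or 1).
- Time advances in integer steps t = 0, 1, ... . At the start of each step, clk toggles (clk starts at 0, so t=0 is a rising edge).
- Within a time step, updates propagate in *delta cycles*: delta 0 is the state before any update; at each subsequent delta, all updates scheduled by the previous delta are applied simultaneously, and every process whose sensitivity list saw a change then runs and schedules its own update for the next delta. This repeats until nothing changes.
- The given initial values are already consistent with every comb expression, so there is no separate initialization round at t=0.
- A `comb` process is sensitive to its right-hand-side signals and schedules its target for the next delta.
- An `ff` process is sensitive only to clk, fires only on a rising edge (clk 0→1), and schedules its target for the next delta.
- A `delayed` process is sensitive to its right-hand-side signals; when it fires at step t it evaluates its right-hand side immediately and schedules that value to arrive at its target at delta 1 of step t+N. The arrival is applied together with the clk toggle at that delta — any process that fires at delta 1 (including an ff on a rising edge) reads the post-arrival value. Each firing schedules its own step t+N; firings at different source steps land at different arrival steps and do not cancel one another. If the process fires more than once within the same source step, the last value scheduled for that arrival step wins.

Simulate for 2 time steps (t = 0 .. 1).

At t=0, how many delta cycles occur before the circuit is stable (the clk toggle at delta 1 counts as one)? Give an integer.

4

t=0 Δ0: clk=0 w9=0 w4=0 w7=1 w0=1 w1=0 w2=1 w3=1 w8=0 w5=0
  Δ1: clk:0→1
  Δ2: w2:1→0
  Δ3: w3:1→0
  Δ4: w0:1→0
  (4Δ to stable)
t=1 Δ0: clk=1 w9=0 w4=0 w7=1 w0=0 w1=0 w2=0 w3=0 w8=0 w5=0
  Δ1: clk:1→0
  (1Δ to stable)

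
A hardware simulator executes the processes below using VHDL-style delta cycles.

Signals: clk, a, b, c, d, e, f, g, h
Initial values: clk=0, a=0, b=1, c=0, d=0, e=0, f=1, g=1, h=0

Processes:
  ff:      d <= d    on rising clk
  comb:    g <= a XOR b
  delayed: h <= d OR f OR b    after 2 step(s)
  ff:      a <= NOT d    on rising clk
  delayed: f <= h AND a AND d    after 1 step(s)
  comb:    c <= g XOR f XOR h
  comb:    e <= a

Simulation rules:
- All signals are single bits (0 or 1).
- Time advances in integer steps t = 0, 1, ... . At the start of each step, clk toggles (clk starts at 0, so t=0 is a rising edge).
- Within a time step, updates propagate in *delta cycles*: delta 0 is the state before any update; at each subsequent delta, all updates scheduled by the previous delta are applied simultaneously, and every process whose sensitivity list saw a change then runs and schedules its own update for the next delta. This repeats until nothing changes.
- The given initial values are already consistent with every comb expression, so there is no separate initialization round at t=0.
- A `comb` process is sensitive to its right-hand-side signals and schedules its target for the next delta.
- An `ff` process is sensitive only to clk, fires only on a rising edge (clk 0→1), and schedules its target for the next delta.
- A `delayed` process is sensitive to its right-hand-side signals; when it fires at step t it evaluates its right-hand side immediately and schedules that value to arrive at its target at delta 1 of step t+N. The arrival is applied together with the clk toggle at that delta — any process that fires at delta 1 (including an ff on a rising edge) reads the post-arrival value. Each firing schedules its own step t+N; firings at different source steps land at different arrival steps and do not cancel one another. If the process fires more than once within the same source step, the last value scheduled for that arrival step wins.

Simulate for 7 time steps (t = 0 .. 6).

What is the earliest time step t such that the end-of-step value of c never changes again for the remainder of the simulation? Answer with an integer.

t0.Δ0 clk=0 h=0 c=0 b=1 a=0 g=1 f=1 d=0 e=0
t0.Δ1 clk=1 h=0 c=0 b=1 a=0 g=1 f=1 d=0 e=0
t0.Δ2 clk=1 h=0 c=0 b=1 a=1 g=1 f=1 d=0 e=0
t0.Δ3 clk=1 h=0 c=0 b=1 a=1 g=0 f=1 d=0 e=1
t0.Δ4 clk=1 h=0 c=1 b=1 a=1 g=0 f=1 d=0 e=1
t1.Δ0 clk=1 h=0 c=1 b=1 a=1 g=0 f=1 d=0 e=1
t1.Δ1 clk=0 h=0 c=1 b=1 a=1 g=0 f=0 d=0 e=1
t1.Δ2 clk=0 h=0 c=0 b=1 a=1 g=0 f=0 d=0 e=1
t2.Δ0 clk=0 h=0 c=0 b=1 a=1 g=0 f=0 d=0 e=1
t2.Δ1 clk=1 h=0 c=0 b=1 a=1 g=0 f=0 d=0 e=1
t3.Δ0 clk=1 h=0 c=0 b=1 a=1 g=0 f=0 d=0 e=1
t3.Δ1 clk=0 h=1 c=0 b=1 a=1 g=0 f=0 d=0 e=1
t3.Δ2 clk=0 h=1 c=1 b=1 a=1 g=0 f=0 d=0 e=1
t4.Δ0 clk=0 h=1 c=1 b=1 a=1 g=0 f=0 d=0 e=1
t4.Δ1 clk=1 h=1 c=1 b=1 a=1 g=0 f=0 d=0 e=1
t5.Δ0 clk=1 h=1 c=1 b=1 a=1 g=0 f=0 d=0 e=1
t5.Δ1 clk=0 h=1 c=1 b=1 a=1 g=0 f=0 d=0 e=1
t6.Δ0 clk=0 h=1 c=1 b=1 a=1 g=0 f=0 d=0 e=1
t6.Δ1 clk=1 h=1 c=1 b=1 a=1 g=0 f=0 d=0 e=1

3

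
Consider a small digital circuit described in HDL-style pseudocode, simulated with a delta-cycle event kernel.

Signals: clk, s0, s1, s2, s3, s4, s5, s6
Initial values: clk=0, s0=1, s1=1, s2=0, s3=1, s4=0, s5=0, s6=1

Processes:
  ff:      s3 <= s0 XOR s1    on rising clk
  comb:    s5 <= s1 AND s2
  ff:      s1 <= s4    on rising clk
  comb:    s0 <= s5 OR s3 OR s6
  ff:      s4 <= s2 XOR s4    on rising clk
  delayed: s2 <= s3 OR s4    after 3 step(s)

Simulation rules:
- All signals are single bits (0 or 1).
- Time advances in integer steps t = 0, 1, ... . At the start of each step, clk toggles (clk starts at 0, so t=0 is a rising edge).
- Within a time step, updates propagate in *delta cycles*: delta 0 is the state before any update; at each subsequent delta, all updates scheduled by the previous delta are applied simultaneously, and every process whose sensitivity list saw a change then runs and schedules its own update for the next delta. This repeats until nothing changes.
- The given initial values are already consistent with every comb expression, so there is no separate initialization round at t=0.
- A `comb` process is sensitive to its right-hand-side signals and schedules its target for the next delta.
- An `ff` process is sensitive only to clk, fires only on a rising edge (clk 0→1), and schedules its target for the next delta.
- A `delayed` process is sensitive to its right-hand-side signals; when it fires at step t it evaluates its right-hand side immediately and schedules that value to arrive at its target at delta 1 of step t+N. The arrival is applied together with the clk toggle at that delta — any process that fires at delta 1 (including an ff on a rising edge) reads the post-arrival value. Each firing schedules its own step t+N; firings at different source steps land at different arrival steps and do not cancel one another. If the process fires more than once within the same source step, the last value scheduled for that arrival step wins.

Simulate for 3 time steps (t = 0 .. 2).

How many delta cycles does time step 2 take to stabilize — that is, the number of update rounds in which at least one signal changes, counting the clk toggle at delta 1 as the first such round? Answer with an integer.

t0.Δ0 s2=0 s1=1 s4=0 s5=0 s0=1 s6=1 s3=1 clk=0
t0.Δ1 s2=0 s1=1 s4=0 s5=0 s0=1 s6=1 s3=1 clk=1
t0.Δ2 s2=0 s1=0 s4=0 s5=0 s0=1 s6=1 s3=0 clk=1
t1.Δ0 s2=0 s1=0 s4=0 s5=0 s0=1 s6=1 s3=0 clk=1
t1.Δ1 s2=0 s1=0 s4=0 s5=0 s0=1 s6=1 s3=0 clk=0
t2.Δ0 s2=0 s1=0 s4=0 s5=0 s0=1 s6=1 s3=0 clk=0
t2.Δ1 s2=0 s1=0 s4=0 s5=0 s0=1 s6=1 s3=0 clk=1
t2.Δ2 s2=0 s1=0 s4=0 s5=0 s0=1 s6=1 s3=1 clk=1

2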